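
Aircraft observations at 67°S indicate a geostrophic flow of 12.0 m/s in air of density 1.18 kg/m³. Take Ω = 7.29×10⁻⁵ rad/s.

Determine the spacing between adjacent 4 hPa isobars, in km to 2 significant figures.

Coriolis parameter at 67°S:
f = 2Ω sin φ = 2 × 7.29×10⁻⁵ × sin 67° = 1.34×10⁻⁴ s⁻¹
Geostrophic balance rearranged: |∂P/∂n| = f ρ V_g
|∂P/∂n| = 1.34×10⁻⁴ × 1.18 × 12.0 = 1.90×10⁻³ Pa/m
Isobar spacing: Δn = ΔP/|∂P/∂n| = 400 Pa / 1.90×10⁻³ Pa/m = 210481 m ≈ 210 km

210 km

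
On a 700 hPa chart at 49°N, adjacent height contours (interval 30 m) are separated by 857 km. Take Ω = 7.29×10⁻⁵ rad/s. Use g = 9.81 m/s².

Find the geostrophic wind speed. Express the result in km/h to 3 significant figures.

Coriolis parameter at 49°N:
f = 2Ω sin φ = 2 × 7.29×10⁻⁵ × sin 49° = 1.10×10⁻⁴ s⁻¹
Height gradient: |∂Z/∂n| = 30 m / 857000 m = 3.50×10⁻⁵
On a pressure surface, geostrophic balance gives V_g = (g/f)|∂Z/∂n|:
V_g = 9.81 × 3.50×10⁻⁵ / 1.10×10⁻⁴ = 3.12 m/s
Converting: 3.12 m/s × 3.6 = 11.2 km/h

11.2 km/h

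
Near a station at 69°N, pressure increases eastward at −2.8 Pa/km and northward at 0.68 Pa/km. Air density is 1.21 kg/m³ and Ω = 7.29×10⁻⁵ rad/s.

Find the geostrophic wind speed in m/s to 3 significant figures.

Coriolis parameter at 69°N:
f = 2Ω sin φ = 2 × 7.29×10⁻⁵ × sin 69° = 1.36×10⁻⁴ s⁻¹
Component geostrophic relations (x east, y north):
u_g = −(1/(fρ)) ∂P/∂y,  v_g = (1/(fρ)) ∂P/∂x
u_g = −(0.68×10⁻³)/(1.36×10⁻⁴ × 1.21) = −4.13 m/s;  v_g = (−2.8×10⁻³)/(1.36×10⁻⁴ × 1.21) = −17.0 m/s
|V_g| = √(u_g² + v_g²) = 17.5 m/s

17.5 m/s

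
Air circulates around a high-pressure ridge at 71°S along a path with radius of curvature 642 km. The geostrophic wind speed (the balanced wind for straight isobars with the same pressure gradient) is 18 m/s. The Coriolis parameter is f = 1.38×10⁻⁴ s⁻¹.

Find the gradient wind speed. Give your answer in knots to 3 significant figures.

Around a high, pressure-gradient force acts outward with centrifugal, so Coriolis balances both:
fV = (1/ρ)|∂P/∂n| + V²/R  →  V² − fR·V + fR·V_g = 0
With fR = 1.38×10⁻⁴ × 642×10³ m = 88.6 m/s:
V = [fR − √((fR)² − 4 fR V_g)]/2 = [88.6 − √(88.6² − 4×88.6×18)]/2 = 25.1 m/s
Supergeostrophic (V > V_g = 18 m/s), as expected around a high.
Converting: 25.1 m/s × 1.944 = 48.8 knots

48.8 knots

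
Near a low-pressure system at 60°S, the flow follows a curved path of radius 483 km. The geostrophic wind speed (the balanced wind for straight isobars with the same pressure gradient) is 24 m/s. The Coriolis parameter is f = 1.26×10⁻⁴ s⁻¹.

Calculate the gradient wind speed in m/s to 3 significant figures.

18.4 m/s

Around a low, centrifugal force acts outward with Coriolis, so pressure-gradient force balances both:
(1/ρ)|∂P/∂n| = fV + V²/R  →  V² + fR·V − fR·V_g = 0
With fR = 1.26×10⁻⁴ × 483×10³ m = 60.9 m/s:
V = [−fR + √((fR)² + 4 fR V_g)]/2 = [−60.9 + √(60.9² + 4×60.9×24)]/2 = 18.4 m/s
Subgeostrophic (V < V_g = 24 m/s), as expected around a low.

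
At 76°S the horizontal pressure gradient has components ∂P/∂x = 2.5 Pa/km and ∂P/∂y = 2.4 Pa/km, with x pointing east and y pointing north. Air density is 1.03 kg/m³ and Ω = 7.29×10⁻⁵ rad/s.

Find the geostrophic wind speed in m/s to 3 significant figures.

Coriolis parameter at 76°S:
f = 2Ω sin φ = 2 × 7.29×10⁻⁵ × sin 76° = 1.41×10⁻⁴ s⁻¹
In the Southern Hemisphere f is negative: f = −1.41×10⁻⁴ s⁻¹.
Component geostrophic relations (x east, y north):
u_g = −(1/(fρ)) ∂P/∂y,  v_g = (1/(fρ)) ∂P/∂x
u_g = −(2.4×10⁻³)/(−1.41×10⁻⁴ × 1.03) = 16.5 m/s;  v_g = (2.5×10⁻³)/(−1.41×10⁻⁴ × 1.03) = −17.2 m/s
|V_g| = √(u_g² + v_g²) = 23.8 m/s

23.8 m/s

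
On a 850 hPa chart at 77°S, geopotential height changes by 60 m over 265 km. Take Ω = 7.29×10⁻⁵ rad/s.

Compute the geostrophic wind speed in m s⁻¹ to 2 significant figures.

16 m s⁻¹

Coriolis parameter at 77°S:
f = 2Ω sin φ = 2 × 7.29×10⁻⁵ × sin 77° = 1.42×10⁻⁴ s⁻¹
Height gradient: |∂Z/∂n| = 60 m / 265000 m = 2.26×10⁻⁴
On a pressure surface, geostrophic balance gives V_g = (g/f)|∂Z/∂n|:
V_g = 9.81 × 2.26×10⁻⁴ / 1.42×10⁻⁴ = 15.6 m/s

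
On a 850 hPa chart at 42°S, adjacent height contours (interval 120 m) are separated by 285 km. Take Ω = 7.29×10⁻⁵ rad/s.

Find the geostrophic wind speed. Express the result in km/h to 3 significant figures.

Coriolis parameter at 42°S:
f = 2Ω sin φ = 2 × 7.29×10⁻⁵ × sin 42° = 9.76×10⁻⁵ s⁻¹
Height gradient: |∂Z/∂n| = 120 m / 285000 m = 4.21×10⁻⁴
On a pressure surface, geostrophic balance gives V_g = (g/f)|∂Z/∂n|:
V_g = 9.81 × 4.21×10⁻⁴ / 9.76×10⁻⁵ = 42.3 m/s
Converting: 42.3 m/s × 3.6 = 152 km/h

152 km/h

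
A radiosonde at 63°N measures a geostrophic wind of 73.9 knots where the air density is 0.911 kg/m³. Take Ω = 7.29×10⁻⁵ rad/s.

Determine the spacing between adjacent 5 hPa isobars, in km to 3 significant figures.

111 km

Coriolis parameter at 63°N:
f = 2Ω sin φ = 2 × 7.29×10⁻⁵ × sin 63° = 1.30×10⁻⁴ s⁻¹
Wind speed in SI: 73.9 knots = 38.0 m/s
Geostrophic balance rearranged: |∂P/∂n| = f ρ V_g
|∂P/∂n| = 1.30×10⁻⁴ × 0.911 × 38.0 = 4.50×10⁻³ Pa/m
Isobar spacing: Δn = ΔP/|∂P/∂n| = 500 Pa / 4.50×10⁻³ Pa/m = 111130 m ≈ 111 km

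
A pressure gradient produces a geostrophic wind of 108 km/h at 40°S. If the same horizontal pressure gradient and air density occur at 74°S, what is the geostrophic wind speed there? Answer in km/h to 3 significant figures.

With the same pressure gradient and density, V_g ∝ 1/f ∝ 1/sin φ.
V₂ = V₁ · sin φ₁ / sin φ₂ = 108 × sin 40° / sin 74°
V₂ = 108 × 0.6428/0.9613 = 72.2 km/h

72.2 km/h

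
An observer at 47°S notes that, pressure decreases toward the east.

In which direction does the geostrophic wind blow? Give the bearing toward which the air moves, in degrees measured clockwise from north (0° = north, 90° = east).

000°

The pressure-gradient force points toward the east (bearing 090°).
Geostrophic balance: in the Southern Hemisphere the Coriolis force deflects motion to the left, so the geostrophic wind blows 90° to the left of the pressure-gradient force (low pressure on the right).
Rotating 090° by 90° counterclockwise gives 000° — the wind blows toward the north.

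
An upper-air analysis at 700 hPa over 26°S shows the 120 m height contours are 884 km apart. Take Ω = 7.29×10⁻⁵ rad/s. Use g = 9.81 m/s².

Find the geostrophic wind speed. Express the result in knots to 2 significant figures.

Coriolis parameter at 26°S:
f = 2Ω sin φ = 2 × 7.29×10⁻⁵ × sin 26° = 6.39×10⁻⁵ s⁻¹
Height gradient: |∂Z/∂n| = 120 m / 884000 m = 1.36×10⁻⁴
On a pressure surface, geostrophic balance gives V_g = (g/f)|∂Z/∂n|:
V_g = 9.81 × 1.36×10⁻⁴ / 6.39×10⁻⁵ = 20.8 m/s
Converting: 20.8 m/s × 1.944 = 41 knots

41 knots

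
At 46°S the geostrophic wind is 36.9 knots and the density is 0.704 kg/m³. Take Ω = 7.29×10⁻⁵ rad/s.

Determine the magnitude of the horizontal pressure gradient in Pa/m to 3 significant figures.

Coriolis parameter at 46°S:
f = 2Ω sin φ = 2 × 7.29×10⁻⁵ × sin 46° = 1.05×10⁻⁴ s⁻¹
Wind speed in SI: 36.9 knots = 19.0 m/s
Geostrophic balance rearranged: |∂P/∂n| = f ρ V_g
|∂P/∂n| = 1.05×10⁻⁴ × 0.704 × 19.0 = 1.40×10⁻³ Pa/m

1.40×10⁻³ Pa/m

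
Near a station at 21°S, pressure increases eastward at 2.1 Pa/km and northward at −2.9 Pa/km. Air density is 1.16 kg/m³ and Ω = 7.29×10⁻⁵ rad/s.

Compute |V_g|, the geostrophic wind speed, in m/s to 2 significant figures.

Coriolis parameter at 21°S:
f = 2Ω sin φ = 2 × 7.29×10⁻⁵ × sin 21° = 5.23×10⁻⁵ s⁻¹
In the Southern Hemisphere f is negative: f = −5.23×10⁻⁵ s⁻¹.
Component geostrophic relations (x east, y north):
u_g = −(1/(fρ)) ∂P/∂y,  v_g = (1/(fρ)) ∂P/∂x
u_g = −(−2.9×10⁻³)/(−5.23×10⁻⁵ × 1.16) = −47.8 m/s;  v_g = (2.1×10⁻³)/(−5.23×10⁻⁵ × 1.16) = −34.6 m/s
|V_g| = √(u_g² + v_g²) = 59.1 m/s

59 m/s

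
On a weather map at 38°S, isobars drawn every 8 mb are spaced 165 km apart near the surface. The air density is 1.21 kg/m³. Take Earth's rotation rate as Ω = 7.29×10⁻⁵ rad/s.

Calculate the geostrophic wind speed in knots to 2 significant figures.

Coriolis parameter at 38°S:
f = 2Ω sin φ = 2 × 7.29×10⁻⁵ × sin 38° = 8.98×10⁻⁵ s⁻¹
Pressure gradient: |∂P/∂n| = 800 Pa / 165000 m = 4.85×10⁻³ Pa/m
Geostrophic balance (pressure-gradient force = Coriolis force):
V_g = (1/(fρ)) |∂P/∂n| = 4.85×10⁻³ / (8.98×10⁻⁵ × 1.21) = 44.6 m/s
Converting: 44.6 m/s × 1.944 = 87 knots

87 knots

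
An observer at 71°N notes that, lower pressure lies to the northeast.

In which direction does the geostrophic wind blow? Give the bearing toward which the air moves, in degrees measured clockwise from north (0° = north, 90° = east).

The pressure-gradient force points toward the northeast (bearing 045°).
Geostrophic balance: in the Northern Hemisphere the Coriolis force deflects motion to the right, so the geostrophic wind blows 90° to the right of the pressure-gradient force (low pressure on the left).
Rotating 045° by 90° clockwise gives 135° — the wind blows toward the southeast.

135°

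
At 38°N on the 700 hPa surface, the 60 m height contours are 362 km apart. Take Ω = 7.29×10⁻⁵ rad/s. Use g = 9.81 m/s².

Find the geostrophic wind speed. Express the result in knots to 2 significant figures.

Coriolis parameter at 38°N:
f = 2Ω sin φ = 2 × 7.29×10⁻⁵ × sin 38° = 8.98×10⁻⁵ s⁻¹
Height gradient: |∂Z/∂n| = 60 m / 362000 m = 1.66×10⁻⁴
On a pressure surface, geostrophic balance gives V_g = (g/f)|∂Z/∂n|:
V_g = 9.81 × 1.66×10⁻⁴ / 8.98×10⁻⁵ = 18.1 m/s
Converting: 18.1 m/s × 1.944 = 35 knots

35 knots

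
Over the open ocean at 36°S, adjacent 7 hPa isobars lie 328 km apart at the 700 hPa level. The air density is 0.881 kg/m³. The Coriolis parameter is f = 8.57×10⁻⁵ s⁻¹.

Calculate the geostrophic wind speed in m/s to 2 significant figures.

28 m/s

Pressure gradient: |∂P/∂n| = 700 Pa / 328000 m = 2.13×10⁻³ Pa/m
Geostrophic balance (pressure-gradient force = Coriolis force):
V_g = (1/(fρ)) |∂P/∂n| = 2.13×10⁻³ / (8.57×10⁻⁵ × 0.881) = 28.3 m/s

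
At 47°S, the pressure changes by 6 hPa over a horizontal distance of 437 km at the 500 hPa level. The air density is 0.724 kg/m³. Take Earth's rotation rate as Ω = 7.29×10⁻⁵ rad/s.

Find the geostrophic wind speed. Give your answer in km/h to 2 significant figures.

64 km/h

Coriolis parameter at 47°S:
f = 2Ω sin φ = 2 × 7.29×10⁻⁵ × sin 47° = 1.07×10⁻⁴ s⁻¹
Pressure gradient: |∂P/∂n| = 600 Pa / 437000 m = 1.37×10⁻³ Pa/m
Geostrophic balance (pressure-gradient force = Coriolis force):
V_g = (1/(fρ)) |∂P/∂n| = 1.37×10⁻³ / (1.07×10⁻⁴ × 0.724) = 17.8 m/s
Converting: 17.8 m/s × 3.6 = 64 km/h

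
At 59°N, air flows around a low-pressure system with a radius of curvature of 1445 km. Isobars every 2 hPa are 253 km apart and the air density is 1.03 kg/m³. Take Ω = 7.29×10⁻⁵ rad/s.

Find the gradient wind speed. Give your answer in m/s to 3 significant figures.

Coriolis parameter at 59°N:
f = 2Ω sin φ = 2 × 7.29×10⁻⁵ × sin 59° = 1.25×10⁻⁴ s⁻¹
Pressure gradient: |∂P/∂n| = 200 Pa / 253000 m = 7.91×10⁻⁴ Pa/m
Geostrophic speed: V_g = |∂P/∂n|/(fρ) = 7.91×10⁻⁴/(1.25×10⁻⁴ × 1.03) = 6.14 m/s
Around a low, centrifugal force acts outward with Coriolis, so pressure-gradient force balances both:
(1/ρ)|∂P/∂n| = fV + V²/R  →  V² + fR·V − fR·V_g = 0
With fR = 1.25×10⁻⁴ × 1445×10³ m = 181 m/s:
V = [−fR + √((fR)² + 4 fR V_g)]/2 = [−181 + √(181² + 4×181×6.14)]/2 = 5.95 m/s
Subgeostrophic (V < V_g = 6.14 m/s), as expected around a low.

5.95 m/s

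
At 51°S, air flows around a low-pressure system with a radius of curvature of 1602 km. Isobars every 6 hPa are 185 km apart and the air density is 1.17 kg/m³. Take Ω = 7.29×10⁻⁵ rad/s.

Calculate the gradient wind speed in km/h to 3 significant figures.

78.6 km/h

Coriolis parameter at 51°S:
f = 2Ω sin φ = 2 × 7.29×10⁻⁵ × sin 51° = 1.13×10⁻⁴ s⁻¹
Pressure gradient: |∂P/∂n| = 600 Pa / 185000 m = 3.24×10⁻³ Pa/m
Geostrophic speed: V_g = |∂P/∂n|/(fρ) = 3.24×10⁻³/(1.13×10⁻⁴ × 1.17) = 24.5 m/s
Around a low, centrifugal force acts outward with Coriolis, so pressure-gradient force balances both:
(1/ρ)|∂P/∂n| = fV + V²/R  →  V² + fR·V − fR·V_g = 0
With fR = 1.13×10⁻⁴ × 1602×10³ m = 182 m/s:
V = [−fR + √((fR)² + 4 fR V_g)]/2 = [−182 + √(182² + 4×182×24.5)]/2 = 21.8 m/s
Subgeostrophic (V < V_g = 24.5 m/s), as expected around a low.
Converting: 21.8 m/s × 3.6 = 78.6 km/h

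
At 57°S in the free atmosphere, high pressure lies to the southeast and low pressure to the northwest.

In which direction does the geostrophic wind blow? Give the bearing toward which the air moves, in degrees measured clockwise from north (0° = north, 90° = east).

The pressure-gradient force points toward the northwest (bearing 315°).
Geostrophic balance: in the Southern Hemisphere the Coriolis force deflects motion to the left, so the geostrophic wind blows 90° to the left of the pressure-gradient force (low pressure on the right).
Rotating 315° by 90° counterclockwise gives 225° — the wind blows toward the southwest.

225°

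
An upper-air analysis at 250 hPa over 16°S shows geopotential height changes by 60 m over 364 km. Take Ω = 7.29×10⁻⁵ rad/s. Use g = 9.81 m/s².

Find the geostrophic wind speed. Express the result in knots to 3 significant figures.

78.2 knots

Coriolis parameter at 16°S:
f = 2Ω sin φ = 2 × 7.29×10⁻⁵ × sin 16° = 4.02×10⁻⁵ s⁻¹
Height gradient: |∂Z/∂n| = 60 m / 364000 m = 1.65×10⁻⁴
On a pressure surface, geostrophic balance gives V_g = (g/f)|∂Z/∂n|:
V_g = 9.81 × 1.65×10⁻⁴ / 4.02×10⁻⁵ = 40.2 m/s
Converting: 40.2 m/s × 1.944 = 78.2 knots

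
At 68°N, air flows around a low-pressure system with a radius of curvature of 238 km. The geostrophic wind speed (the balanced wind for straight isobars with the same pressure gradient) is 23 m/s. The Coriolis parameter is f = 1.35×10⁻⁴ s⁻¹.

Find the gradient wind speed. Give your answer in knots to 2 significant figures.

Around a low, centrifugal force acts outward with Coriolis, so pressure-gradient force balances both:
(1/ρ)|∂P/∂n| = fV + V²/R  →  V² + fR·V − fR·V_g = 0
With fR = 1.35×10⁻⁴ × 238×10³ m = 32.1 m/s:
V = [−fR + √((fR)² + 4 fR V_g)]/2 = [−32.1 + √(32.1² + 4×32.1×23)]/2 = 15.5 m/s
Subgeostrophic (V < V_g = 23 m/s), as expected around a low.
Converting: 15.5 m/s × 1.944 = 30 knots

30 knots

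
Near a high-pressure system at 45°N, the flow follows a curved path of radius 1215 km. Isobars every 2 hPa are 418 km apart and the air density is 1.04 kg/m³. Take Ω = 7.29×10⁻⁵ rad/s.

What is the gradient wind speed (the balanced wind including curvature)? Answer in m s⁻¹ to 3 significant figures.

4.63 m s⁻¹

Coriolis parameter at 45°N:
f = 2Ω sin φ = 2 × 7.29×10⁻⁵ × sin 45° = 1.03×10⁻⁴ s⁻¹
Pressure gradient: |∂P/∂n| = 200 Pa / 418000 m = 4.78×10⁻⁴ Pa/m
Geostrophic speed: V_g = |∂P/∂n|/(fρ) = 4.78×10⁻⁴/(1.03×10⁻⁴ × 1.04) = 4.46 m/s
Around a high, pressure-gradient force acts outward with centrifugal, so Coriolis balances both:
fV = (1/ρ)|∂P/∂n| + V²/R  →  V² − fR·V + fR·V_g = 0
With fR = 1.03×10⁻⁴ × 1215×10³ m = 125 m/s:
V = [fR − √((fR)² − 4 fR V_g)]/2 = [125 − √(125² − 4×125×4.46)]/2 = 4.63 m/s
Supergeostrophic (V > V_g = 4.46 m/s), as expected around a high.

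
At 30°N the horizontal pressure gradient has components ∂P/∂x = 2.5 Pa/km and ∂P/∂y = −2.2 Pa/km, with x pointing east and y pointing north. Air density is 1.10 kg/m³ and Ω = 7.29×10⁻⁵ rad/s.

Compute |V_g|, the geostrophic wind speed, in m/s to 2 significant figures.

Coriolis parameter at 30°N:
f = 2Ω sin φ = 2 × 7.29×10⁻⁵ × sin 30° = 7.29×10⁻⁵ s⁻¹
Component geostrophic relations (x east, y north):
u_g = −(1/(fρ)) ∂P/∂y,  v_g = (1/(fρ)) ∂P/∂x
u_g = −(−2.2×10⁻³)/(7.29×10⁻⁵ × 1.10) = 27.4 m/s;  v_g = (2.5×10⁻³)/(7.29×10⁻⁵ × 1.10) = 31.2 m/s
|V_g| = √(u_g² + v_g²) = 41.5 m/s

42 m/s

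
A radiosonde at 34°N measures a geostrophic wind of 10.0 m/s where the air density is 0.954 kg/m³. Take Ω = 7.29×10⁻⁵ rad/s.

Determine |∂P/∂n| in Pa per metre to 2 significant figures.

Coriolis parameter at 34°N:
f = 2Ω sin φ = 2 × 7.29×10⁻⁵ × sin 34° = 8.15×10⁻⁵ s⁻¹
Geostrophic balance rearranged: |∂P/∂n| = f ρ V_g
|∂P/∂n| = 8.15×10⁻⁵ × 0.954 × 10.0 = 7.78×10⁻⁴ Pa/m

7.8×10⁻⁴ Pa/m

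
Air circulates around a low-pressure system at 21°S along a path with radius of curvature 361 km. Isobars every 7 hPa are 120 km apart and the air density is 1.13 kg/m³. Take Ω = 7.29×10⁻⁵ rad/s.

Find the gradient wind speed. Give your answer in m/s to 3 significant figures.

34.8 m/s

Coriolis parameter at 21°S:
f = 2Ω sin φ = 2 × 7.29×10⁻⁵ × sin 21° = 5.23×10⁻⁵ s⁻¹
Pressure gradient: |∂P/∂n| = 700 Pa / 120000 m = 5.83×10⁻³ Pa/m
Geostrophic speed: V_g = |∂P/∂n|/(fρ) = 5.83×10⁻³/(5.23×10⁻⁵ × 1.13) = 98.8 m/s
Around a low, centrifugal force acts outward with Coriolis, so pressure-gradient force balances both:
(1/ρ)|∂P/∂n| = fV + V²/R  →  V² + fR·V − fR·V_g = 0
With fR = 5.23×10⁻⁵ × 361×10³ m = 18.9 m/s:
V = [−fR + √((fR)² + 4 fR V_g)]/2 = [−18.9 + √(18.9² + 4×18.9×98.8)]/2 = 34.8 m/s
Subgeostrophic (V < V_g = 98.8 m/s), as expected around a low.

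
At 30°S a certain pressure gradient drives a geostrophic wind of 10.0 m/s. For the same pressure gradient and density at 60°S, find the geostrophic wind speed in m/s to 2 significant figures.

With the same pressure gradient and density, V_g ∝ 1/f ∝ 1/sin φ.
V₂ = V₁ · sin φ₁ / sin φ₂ = 10.0 × sin 30° / sin 60°
V₂ = 10.0 × 0.5000/0.8660 = 5.8 m/s

5.8 m/s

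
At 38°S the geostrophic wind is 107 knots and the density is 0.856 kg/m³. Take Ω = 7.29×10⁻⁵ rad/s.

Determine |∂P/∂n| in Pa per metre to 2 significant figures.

Coriolis parameter at 38°S:
f = 2Ω sin φ = 2 × 7.29×10⁻⁵ × sin 38° = 8.98×10⁻⁵ s⁻¹
Wind speed in SI: 107 knots = 55.0 m/s
Geostrophic balance rearranged: |∂P/∂n| = f ρ V_g
|∂P/∂n| = 8.98×10⁻⁵ × 0.856 × 55.0 = 4.23×10⁻³ Pa/m

4.2×10⁻³ Pa/m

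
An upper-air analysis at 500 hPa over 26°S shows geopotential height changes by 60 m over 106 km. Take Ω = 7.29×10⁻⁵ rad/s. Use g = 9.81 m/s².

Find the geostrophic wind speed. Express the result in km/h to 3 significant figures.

Coriolis parameter at 26°S:
f = 2Ω sin φ = 2 × 7.29×10⁻⁵ × sin 26° = 6.39×10⁻⁵ s⁻¹
Height gradient: |∂Z/∂n| = 60 m / 106000 m = 5.66×10⁻⁴
On a pressure surface, geostrophic balance gives V_g = (g/f)|∂Z/∂n|:
V_g = 9.81 × 5.66×10⁻⁴ / 6.39×10⁻⁵ = 86.9 m/s
Converting: 86.9 m/s × 3.6 = 313 km/h

313 km/h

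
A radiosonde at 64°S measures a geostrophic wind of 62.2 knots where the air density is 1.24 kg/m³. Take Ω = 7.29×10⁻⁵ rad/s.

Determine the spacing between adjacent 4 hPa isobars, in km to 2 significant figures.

Coriolis parameter at 64°S:
f = 2Ω sin φ = 2 × 7.29×10⁻⁵ × sin 64° = 1.31×10⁻⁴ s⁻¹
Wind speed in SI: 62.2 knots = 32.0 m/s
Geostrophic balance rearranged: |∂P/∂n| = f ρ V_g
|∂P/∂n| = 1.31×10⁻⁴ × 1.24 × 32.0 = 5.20×10⁻³ Pa/m
Isobar spacing: Δn = ΔP/|∂P/∂n| = 400 Pa / 5.20×10⁻³ Pa/m = 76929 m ≈ 77 km

77 km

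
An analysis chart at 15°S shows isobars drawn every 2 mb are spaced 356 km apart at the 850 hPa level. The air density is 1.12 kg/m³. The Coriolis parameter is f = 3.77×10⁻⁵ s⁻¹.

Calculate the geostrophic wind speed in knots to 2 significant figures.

Pressure gradient: |∂P/∂n| = 200 Pa / 356000 m = 5.62×10⁻⁴ Pa/m
Geostrophic balance (pressure-gradient force = Coriolis force):
V_g = (1/(fρ)) |∂P/∂n| = 5.62×10⁻⁴ / (3.77×10⁻⁵ × 1.12) = 13.3 m/s
Converting: 13.3 m/s × 1.944 = 26 knots

26 knots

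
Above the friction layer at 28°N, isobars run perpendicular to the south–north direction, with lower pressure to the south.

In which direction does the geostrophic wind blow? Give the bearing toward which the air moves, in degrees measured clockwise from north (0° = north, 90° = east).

The pressure-gradient force points toward the south (bearing 180°).
Geostrophic balance: in the Northern Hemisphere the Coriolis force deflects motion to the right, so the geostrophic wind blows 90° to the right of the pressure-gradient force (low pressure on the left).
Rotating 180° by 90° clockwise gives 270° — the wind blows toward the west.

270°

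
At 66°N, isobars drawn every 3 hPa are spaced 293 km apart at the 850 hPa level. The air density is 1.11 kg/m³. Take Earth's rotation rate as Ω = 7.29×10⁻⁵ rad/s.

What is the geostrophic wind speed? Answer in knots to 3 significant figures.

Coriolis parameter at 66°N:
f = 2Ω sin φ = 2 × 7.29×10⁻⁵ × sin 66° = 1.33×10⁻⁴ s⁻¹
Pressure gradient: |∂P/∂n| = 300 Pa / 293000 m = 1.02×10⁻³ Pa/m
Geostrophic balance (pressure-gradient force = Coriolis force):
V_g = (1/(fρ)) |∂P/∂n| = 1.02×10⁻³ / (1.33×10⁻⁴ × 1.11) = 6.93 m/s
Converting: 6.93 m/s × 1.944 = 13.5 knots

13.5 knots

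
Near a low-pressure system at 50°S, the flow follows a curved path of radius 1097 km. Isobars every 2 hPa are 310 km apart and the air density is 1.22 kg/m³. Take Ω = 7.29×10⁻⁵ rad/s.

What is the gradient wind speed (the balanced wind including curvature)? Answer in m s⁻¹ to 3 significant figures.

4.56 m s⁻¹

Coriolis parameter at 50°S:
f = 2Ω sin φ = 2 × 7.29×10⁻⁵ × sin 50° = 1.12×10⁻⁴ s⁻¹
Pressure gradient: |∂P/∂n| = 200 Pa / 310000 m = 6.45×10⁻⁴ Pa/m
Geostrophic speed: V_g = |∂P/∂n|/(fρ) = 6.45×10⁻⁴/(1.12×10⁻⁴ × 1.22) = 4.73 m/s
Around a low, centrifugal force acts outward with Coriolis, so pressure-gradient force balances both:
(1/ρ)|∂P/∂n| = fV + V²/R  →  V² + fR·V − fR·V_g = 0
With fR = 1.12×10⁻⁴ × 1097×10³ m = 123 m/s:
V = [−fR + √((fR)² + 4 fR V_g)]/2 = [−123 + √(123² + 4×123×4.73)]/2 = 4.56 m/s
Subgeostrophic (V < V_g = 4.73 m/s), as expected around a low.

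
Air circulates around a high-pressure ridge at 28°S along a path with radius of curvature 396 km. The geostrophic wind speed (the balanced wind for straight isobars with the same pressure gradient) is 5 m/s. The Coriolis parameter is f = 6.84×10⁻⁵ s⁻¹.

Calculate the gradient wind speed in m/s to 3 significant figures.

6.62 m/s

Around a high, pressure-gradient force acts outward with centrifugal, so Coriolis balances both:
fV = (1/ρ)|∂P/∂n| + V²/R  →  V² − fR·V + fR·V_g = 0
With fR = 6.84×10⁻⁵ × 396×10³ m = 27.1 m/s:
V = [fR − √((fR)² − 4 fR V_g)]/2 = [27.1 − √(27.1² − 4×27.1×5)]/2 = 6.62 m/s
Supergeostrophic (V > V_g = 5 m/s), as expected around a high.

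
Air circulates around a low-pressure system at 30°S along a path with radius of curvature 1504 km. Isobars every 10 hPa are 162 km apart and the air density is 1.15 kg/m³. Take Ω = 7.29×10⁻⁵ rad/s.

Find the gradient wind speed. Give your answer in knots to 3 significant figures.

Coriolis parameter at 30°S:
f = 2Ω sin φ = 2 × 7.29×10⁻⁵ × sin 30° = 7.29×10⁻⁵ s⁻¹
Pressure gradient: |∂P/∂n| = 1000 Pa / 162000 m = 6.17×10⁻³ Pa/m
Geostrophic speed: V_g = |∂P/∂n|/(fρ) = 6.17×10⁻³/(7.29×10⁻⁵ × 1.15) = 73.6 m/s
Around a low, centrifugal force acts outward with Coriolis, so pressure-gradient force balances both:
(1/ρ)|∂P/∂n| = fV + V²/R  →  V² + fR·V − fR·V_g = 0
With fR = 7.29×10⁻⁵ × 1504×10³ m = 110 m/s:
V = [−fR + √((fR)² + 4 fR V_g)]/2 = [−110 + √(110² + 4×110×73.6)]/2 = 50.4 m/s
Subgeostrophic (V < V_g = 73.6 m/s), as expected around a low.
Converting: 50.4 m/s × 1.944 = 98.0 knots

98.0 knots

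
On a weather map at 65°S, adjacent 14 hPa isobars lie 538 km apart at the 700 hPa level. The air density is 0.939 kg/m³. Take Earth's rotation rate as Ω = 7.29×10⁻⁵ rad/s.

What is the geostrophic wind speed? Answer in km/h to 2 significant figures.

76 km/h

Coriolis parameter at 65°S:
f = 2Ω sin φ = 2 × 7.29×10⁻⁵ × sin 65° = 1.32×10⁻⁴ s⁻¹
Pressure gradient: |∂P/∂n| = 1400 Pa / 538000 m = 2.60×10⁻³ Pa/m
Geostrophic balance (pressure-gradient force = Coriolis force):
V_g = (1/(fρ)) |∂P/∂n| = 2.60×10⁻³ / (1.32×10⁻⁴ × 0.939) = 21.0 m/s
Converting: 21.0 m/s × 3.6 = 76 km/h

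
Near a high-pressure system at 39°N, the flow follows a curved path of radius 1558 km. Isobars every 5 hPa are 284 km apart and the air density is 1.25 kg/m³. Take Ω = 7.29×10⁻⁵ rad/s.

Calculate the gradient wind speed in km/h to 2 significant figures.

63 km/h

Coriolis parameter at 39°N:
f = 2Ω sin φ = 2 × 7.29×10⁻⁵ × sin 39° = 9.18×10⁻⁵ s⁻¹
Pressure gradient: |∂P/∂n| = 500 Pa / 284000 m = 1.76×10⁻³ Pa/m
Geostrophic speed: V_g = |∂P/∂n|/(fρ) = 1.76×10⁻³/(9.18×10⁻⁵ × 1.25) = 15.4 m/s
Around a high, pressure-gradient force acts outward with centrifugal, so Coriolis balances both:
fV = (1/ρ)|∂P/∂n| + V²/R  →  V² − fR·V + fR·V_g = 0
With fR = 9.18×10⁻⁵ × 1558×10³ m = 143 m/s:
V = [fR − √((fR)² − 4 fR V_g)]/2 = [143 − √(143² − 4×143×15.4)]/2 = 17.5 m/s
Supergeostrophic (V > V_g = 15.4 m/s), as expected around a high.
Converting: 17.5 m/s × 3.6 = 63 km/h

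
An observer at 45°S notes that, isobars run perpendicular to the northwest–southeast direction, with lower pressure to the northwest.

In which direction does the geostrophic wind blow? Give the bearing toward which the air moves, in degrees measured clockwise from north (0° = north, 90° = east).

The pressure-gradient force points toward the northwest (bearing 315°).
Geostrophic balance: in the Southern Hemisphere the Coriolis force deflects motion to the left, so the geostrophic wind blows 90° to the left of the pressure-gradient force (low pressure on the right).
Rotating 315° by 90° counterclockwise gives 225° — the wind blows toward the southwest.

225°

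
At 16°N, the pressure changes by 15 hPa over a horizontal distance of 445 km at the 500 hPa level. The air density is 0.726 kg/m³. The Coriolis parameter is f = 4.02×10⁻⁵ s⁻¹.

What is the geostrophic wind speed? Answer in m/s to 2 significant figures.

Pressure gradient: |∂P/∂n| = 1500 Pa / 445000 m = 3.37×10⁻³ Pa/m
Geostrophic balance (pressure-gradient force = Coriolis force):
V_g = (1/(fρ)) |∂P/∂n| = 3.37×10⁻³ / (4.02×10⁻⁵ × 0.726) = 115 m/s

120 m/s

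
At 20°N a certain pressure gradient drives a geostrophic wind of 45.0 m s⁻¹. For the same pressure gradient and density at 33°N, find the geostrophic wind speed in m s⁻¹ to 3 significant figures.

With the same pressure gradient and density, V_g ∝ 1/f ∝ 1/sin φ.
V₂ = V₁ · sin φ₁ / sin φ₂ = 45.0 × sin 20° / sin 33°
V₂ = 45.0 × 0.3420/0.5446 = 28.3 m s⁻¹

28.3 m s⁻¹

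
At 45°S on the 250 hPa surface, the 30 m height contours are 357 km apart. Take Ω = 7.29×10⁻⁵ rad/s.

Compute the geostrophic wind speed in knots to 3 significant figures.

15.5 knots

Coriolis parameter at 45°S:
f = 2Ω sin φ = 2 × 7.29×10⁻⁵ × sin 45° = 1.03×10⁻⁴ s⁻¹
Height gradient: |∂Z/∂n| = 30 m / 357000 m = 8.40×10⁻⁵
On a pressure surface, geostrophic balance gives V_g = (g/f)|∂Z/∂n|:
V_g = 9.81 × 8.40×10⁻⁵ / 1.03×10⁻⁴ = 8.00 m/s
Converting: 8.00 m/s × 1.944 = 15.5 knots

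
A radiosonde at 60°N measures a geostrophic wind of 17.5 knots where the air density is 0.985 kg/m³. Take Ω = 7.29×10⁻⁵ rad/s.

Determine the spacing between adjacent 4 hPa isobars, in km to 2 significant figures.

360 km

Coriolis parameter at 60°N:
f = 2Ω sin φ = 2 × 7.29×10⁻⁵ × sin 60° = 1.26×10⁻⁴ s⁻¹
Wind speed in SI: 17.5 knots = 9.00 m/s
Geostrophic balance rearranged: |∂P/∂n| = f ρ V_g
|∂P/∂n| = 1.26×10⁻⁴ × 0.985 × 9.00 = 1.12×10⁻³ Pa/m
Isobar spacing: Δn = ΔP/|∂P/∂n| = 400 Pa / 1.12×10⁻³ Pa/m = 357239 m ≈ 360 km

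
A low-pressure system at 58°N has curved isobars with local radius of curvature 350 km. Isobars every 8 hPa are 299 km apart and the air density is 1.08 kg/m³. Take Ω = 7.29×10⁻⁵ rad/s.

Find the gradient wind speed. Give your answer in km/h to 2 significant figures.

54 km/h

Coriolis parameter at 58°N:
f = 2Ω sin φ = 2 × 7.29×10⁻⁵ × sin 58° = 1.24×10⁻⁴ s⁻¹
Pressure gradient: |∂P/∂n| = 800 Pa / 299000 m = 2.68×10⁻³ Pa/m
Geostrophic speed: V_g = |∂P/∂n|/(fρ) = 2.68×10⁻³/(1.24×10⁻⁴ × 1.08) = 20.0 m/s
Around a low, centrifugal force acts outward with Coriolis, so pressure-gradient force balances both:
(1/ρ)|∂P/∂n| = fV + V²/R  →  V² + fR·V − fR·V_g = 0
With fR = 1.24×10⁻⁴ × 350×10³ m = 43.3 m/s:
V = [−fR + √((fR)² + 4 fR V_g)]/2 = [−43.3 + √(43.3² + 4×43.3×20)]/2 = 14.9 m/s
Subgeostrophic (V < V_g = 20 m/s), as expected around a low.
Converting: 14.9 m/s × 3.6 = 54 km/h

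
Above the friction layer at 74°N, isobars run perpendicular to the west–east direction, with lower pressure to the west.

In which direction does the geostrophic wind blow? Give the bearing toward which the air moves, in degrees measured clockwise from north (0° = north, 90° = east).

The pressure-gradient force points toward the west (bearing 270°).
Geostrophic balance: in the Northern Hemisphere the Coriolis force deflects motion to the right, so the geostrophic wind blows 90° to the right of the pressure-gradient force (low pressure on the left).
Rotating 270° by 90° clockwise gives 000° — the wind blows toward the north.

000°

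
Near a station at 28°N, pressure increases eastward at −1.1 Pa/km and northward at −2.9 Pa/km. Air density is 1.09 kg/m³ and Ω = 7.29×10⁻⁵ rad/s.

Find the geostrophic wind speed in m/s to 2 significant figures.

42 m/s

Coriolis parameter at 28°N:
f = 2Ω sin φ = 2 × 7.29×10⁻⁵ × sin 28° = 6.84×10⁻⁵ s⁻¹
Component geostrophic relations (x east, y north):
u_g = −(1/(fρ)) ∂P/∂y,  v_g = (1/(fρ)) ∂P/∂x
u_g = −(−2.9×10⁻³)/(6.84×10⁻⁵ × 1.09) = 38.9 m/s;  v_g = (−1.1×10⁻³)/(6.84×10⁻⁵ × 1.09) = −14.7 m/s
|V_g| = √(u_g² + v_g²) = 41.6 m/s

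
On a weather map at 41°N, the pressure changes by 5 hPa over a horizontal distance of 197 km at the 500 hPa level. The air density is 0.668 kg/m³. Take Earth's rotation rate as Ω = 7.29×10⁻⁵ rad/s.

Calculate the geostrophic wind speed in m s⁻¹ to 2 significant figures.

Coriolis parameter at 41°N:
f = 2Ω sin φ = 2 × 7.29×10⁻⁵ × sin 41° = 9.57×10⁻⁵ s⁻¹
Pressure gradient: |∂P/∂n| = 500 Pa / 197000 m = 2.54×10⁻³ Pa/m
Geostrophic balance (pressure-gradient force = Coriolis force):
V_g = (1/(fρ)) |∂P/∂n| = 2.54×10⁻³ / (9.57×10⁻⁵ × 0.668) = 39.7 m/s

40 m s⁻¹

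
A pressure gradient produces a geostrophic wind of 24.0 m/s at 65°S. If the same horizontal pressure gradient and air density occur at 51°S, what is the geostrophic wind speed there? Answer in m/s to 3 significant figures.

With the same pressure gradient and density, V_g ∝ 1/f ∝ 1/sin φ.
V₂ = V₁ · sin φ₁ / sin φ₂ = 24.0 × sin 65° / sin 51°
V₂ = 24.0 × 0.9063/0.7771 = 28.0 m/s

28.0 m/s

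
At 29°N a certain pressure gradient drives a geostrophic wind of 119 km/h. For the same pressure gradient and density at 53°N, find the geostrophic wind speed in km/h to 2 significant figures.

72 km/h

With the same pressure gradient and density, V_g ∝ 1/f ∝ 1/sin φ.
V₂ = V₁ · sin φ₁ / sin φ₂ = 119 × sin 29° / sin 53°
V₂ = 119 × 0.4848/0.7986 = 72 km/h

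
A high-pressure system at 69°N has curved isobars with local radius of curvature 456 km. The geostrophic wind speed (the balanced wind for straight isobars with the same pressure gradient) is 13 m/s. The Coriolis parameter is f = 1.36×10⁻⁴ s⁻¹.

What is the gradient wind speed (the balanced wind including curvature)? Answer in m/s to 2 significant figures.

19 m/s

Around a high, pressure-gradient force acts outward with centrifugal, so Coriolis balances both:
fV = (1/ρ)|∂P/∂n| + V²/R  →  V² − fR·V + fR·V_g = 0
With fR = 1.36×10⁻⁴ × 456×10³ m = 62.0 m/s:
V = [fR − √((fR)² − 4 fR V_g)]/2 = [62.0 − √(62.0² − 4×62.0×13)]/2 = 18.5 m/s
Supergeostrophic (V > V_g = 13 m/s), as expected around a high.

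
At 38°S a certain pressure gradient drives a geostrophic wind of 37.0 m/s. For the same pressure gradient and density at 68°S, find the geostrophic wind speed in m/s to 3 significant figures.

With the same pressure gradient and density, V_g ∝ 1/f ∝ 1/sin φ.
V₂ = V₁ · sin φ₁ / sin φ₂ = 37.0 × sin 38° / sin 68°
V₂ = 37.0 × 0.6157/0.9272 = 24.6 m/s

24.6 m/s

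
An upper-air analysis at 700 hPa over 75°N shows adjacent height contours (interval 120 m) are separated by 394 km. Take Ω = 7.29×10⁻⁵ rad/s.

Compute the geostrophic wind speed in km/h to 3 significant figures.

76.4 km/h

Coriolis parameter at 75°N:
f = 2Ω sin φ = 2 × 7.29×10⁻⁵ × sin 75° = 1.41×10⁻⁴ s⁻¹
Height gradient: |∂Z/∂n| = 120 m / 394000 m = 3.05×10⁻⁴
On a pressure surface, geostrophic balance gives V_g = (g/f)|∂Z/∂n|:
V_g = 9.81 × 3.05×10⁻⁴ / 1.41×10⁻⁴ = 21.2 m/s
Converting: 21.2 m/s × 3.6 = 76.4 km/h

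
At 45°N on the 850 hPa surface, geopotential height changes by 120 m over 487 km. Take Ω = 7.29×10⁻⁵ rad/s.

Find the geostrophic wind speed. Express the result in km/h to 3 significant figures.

Coriolis parameter at 45°N:
f = 2Ω sin φ = 2 × 7.29×10⁻⁵ × sin 45° = 1.03×10⁻⁴ s⁻¹
Height gradient: |∂Z/∂n| = 120 m / 487000 m = 2.46×10⁻⁴
On a pressure surface, geostrophic balance gives V_g = (g/f)|∂Z/∂n|:
V_g = 9.81 × 2.46×10⁻⁴ / 1.03×10⁻⁴ = 23.4 m/s
Converting: 23.4 m/s × 3.6 = 84.4 km/h

84.4 km/h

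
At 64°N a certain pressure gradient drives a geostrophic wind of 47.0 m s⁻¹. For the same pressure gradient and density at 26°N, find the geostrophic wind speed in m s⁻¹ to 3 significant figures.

With the same pressure gradient and density, V_g ∝ 1/f ∝ 1/sin φ.
V₂ = V₁ · sin φ₁ / sin φ₂ = 47.0 × sin 64° / sin 26°
V₂ = 47.0 × 0.8988/0.4384 = 96.4 m s⁻¹

96.4 m s⁻¹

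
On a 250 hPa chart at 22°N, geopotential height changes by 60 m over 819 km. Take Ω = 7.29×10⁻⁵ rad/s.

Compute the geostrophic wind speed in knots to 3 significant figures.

Coriolis parameter at 22°N:
f = 2Ω sin φ = 2 × 7.29×10⁻⁵ × sin 22° = 5.46×10⁻⁵ s⁻¹
Height gradient: |∂Z/∂n| = 60 m / 819000 m = 7.33×10⁻⁵
On a pressure surface, geostrophic balance gives V_g = (g/f)|∂Z/∂n|:
V_g = 9.81 × 7.33×10⁻⁵ / 5.46×10⁻⁵ = 13.2 m/s
Converting: 13.2 m/s × 1.944 = 25.6 knots

25.6 knots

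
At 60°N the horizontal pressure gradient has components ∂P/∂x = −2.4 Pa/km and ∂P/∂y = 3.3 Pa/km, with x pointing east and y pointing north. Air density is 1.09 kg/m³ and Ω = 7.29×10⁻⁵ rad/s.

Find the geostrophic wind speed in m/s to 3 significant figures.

29.6 m/s

Coriolis parameter at 60°N:
f = 2Ω sin φ = 2 × 7.29×10⁻⁵ × sin 60° = 1.26×10⁻⁴ s⁻¹
Component geostrophic relations (x east, y north):
u_g = −(1/(fρ)) ∂P/∂y,  v_g = (1/(fρ)) ∂P/∂x
u_g = −(3.3×10⁻³)/(1.26×10⁻⁴ × 1.09) = −24.0 m/s;  v_g = (−2.4×10⁻³)/(1.26×10⁻⁴ × 1.09) = −17.4 m/s
|V_g| = √(u_g² + v_g²) = 29.6 m/s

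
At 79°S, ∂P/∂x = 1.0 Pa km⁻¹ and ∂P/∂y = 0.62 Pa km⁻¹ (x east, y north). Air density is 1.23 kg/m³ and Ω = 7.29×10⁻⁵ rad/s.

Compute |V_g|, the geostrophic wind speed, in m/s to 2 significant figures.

6.7 m/s

Coriolis parameter at 79°S:
f = 2Ω sin φ = 2 × 7.29×10⁻⁵ × sin 79° = 1.43×10⁻⁴ s⁻¹
In the Southern Hemisphere f is negative: f = −1.43×10⁻⁴ s⁻¹.
Component geostrophic relations (x east, y north):
u_g = −(1/(fρ)) ∂P/∂y,  v_g = (1/(fρ)) ∂P/∂x
u_g = −(0.62×10⁻³)/(−1.43×10⁻⁴ × 1.23) = 3.52 m/s;  v_g = (1.0×10⁻³)/(−1.43×10⁻⁴ × 1.23) = −5.68 m/s
|V_g| = √(u_g² + v_g²) = 6.68 m/s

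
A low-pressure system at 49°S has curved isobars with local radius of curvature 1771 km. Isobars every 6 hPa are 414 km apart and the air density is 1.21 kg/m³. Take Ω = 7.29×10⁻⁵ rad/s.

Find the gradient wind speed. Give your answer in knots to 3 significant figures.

20.1 knots

Coriolis parameter at 49°S:
f = 2Ω sin φ = 2 × 7.29×10⁻⁵ × sin 49° = 1.10×10⁻⁴ s⁻¹
Pressure gradient: |∂P/∂n| = 600 Pa / 414000 m = 1.45×10⁻³ Pa/m
Geostrophic speed: V_g = |∂P/∂n|/(fρ) = 1.45×10⁻³/(1.10×10⁻⁴ × 1.21) = 10.9 m/s
Around a low, centrifugal force acts outward with Coriolis, so pressure-gradient force balances both:
(1/ρ)|∂P/∂n| = fV + V²/R  →  V² + fR·V − fR·V_g = 0
With fR = 1.10×10⁻⁴ × 1771×10³ m = 195 m/s:
V = [−fR + √((fR)² + 4 fR V_g)]/2 = [−195 + √(195² + 4×195×10.9)]/2 = 10.3 m/s
Subgeostrophic (V < V_g = 10.9 m/s), as expected around a low.
Converting: 10.3 m/s × 1.944 = 20.1 knots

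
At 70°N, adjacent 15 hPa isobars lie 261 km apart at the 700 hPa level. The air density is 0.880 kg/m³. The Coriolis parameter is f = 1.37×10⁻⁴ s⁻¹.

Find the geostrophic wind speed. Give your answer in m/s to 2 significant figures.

48 m/s

Pressure gradient: |∂P/∂n| = 1500 Pa / 261000 m = 5.75×10⁻³ Pa/m
Geostrophic balance (pressure-gradient force = Coriolis force):
V_g = (1/(fρ)) |∂P/∂n| = 5.75×10⁻³ / (1.37×10⁻⁴ × 0.880) = 47.7 m/s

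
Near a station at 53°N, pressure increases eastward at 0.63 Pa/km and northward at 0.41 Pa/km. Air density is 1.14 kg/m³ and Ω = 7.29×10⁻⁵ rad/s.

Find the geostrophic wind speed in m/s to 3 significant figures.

Coriolis parameter at 53°N:
f = 2Ω sin φ = 2 × 7.29×10⁻⁵ × sin 53° = 1.16×10⁻⁴ s⁻¹
Component geostrophic relations (x east, y north):
u_g = −(1/(fρ)) ∂P/∂y,  v_g = (1/(fρ)) ∂P/∂x
u_g = −(0.41×10⁻³)/(1.16×10⁻⁴ × 1.14) = −3.09 m/s;  v_g = (0.63×10⁻³)/(1.16×10⁻⁴ × 1.14) = 4.75 m/s
|V_g| = √(u_g² + v_g²) = 5.66 m/s

5.66 m/s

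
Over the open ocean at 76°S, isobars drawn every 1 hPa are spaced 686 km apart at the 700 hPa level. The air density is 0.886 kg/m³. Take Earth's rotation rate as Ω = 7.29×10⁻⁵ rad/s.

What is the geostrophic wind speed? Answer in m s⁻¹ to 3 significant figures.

1.16 m s⁻¹

Coriolis parameter at 76°S:
f = 2Ω sin φ = 2 × 7.29×10⁻⁵ × sin 76° = 1.41×10⁻⁴ s⁻¹
Pressure gradient: |∂P/∂n| = 100 Pa / 686000 m = 1.46×10⁻⁴ Pa/m
Geostrophic balance (pressure-gradient force = Coriolis force):
V_g = (1/(fρ)) |∂P/∂n| = 1.46×10⁻⁴ / (1.41×10⁻⁴ × 0.886) = 1.16 m/s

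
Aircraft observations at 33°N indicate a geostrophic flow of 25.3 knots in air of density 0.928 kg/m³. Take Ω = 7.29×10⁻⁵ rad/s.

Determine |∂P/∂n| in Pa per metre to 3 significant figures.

9.59×10⁻⁴ Pa/m

Coriolis parameter at 33°N:
f = 2Ω sin φ = 2 × 7.29×10⁻⁵ × sin 33° = 7.94×10⁻⁵ s⁻¹
Wind speed in SI: 25.3 knots = 13.0 m/s
Geostrophic balance rearranged: |∂P/∂n| = f ρ V_g
|∂P/∂n| = 7.94×10⁻⁵ × 0.928 × 13.0 = 9.59×10⁻⁴ Pa/m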